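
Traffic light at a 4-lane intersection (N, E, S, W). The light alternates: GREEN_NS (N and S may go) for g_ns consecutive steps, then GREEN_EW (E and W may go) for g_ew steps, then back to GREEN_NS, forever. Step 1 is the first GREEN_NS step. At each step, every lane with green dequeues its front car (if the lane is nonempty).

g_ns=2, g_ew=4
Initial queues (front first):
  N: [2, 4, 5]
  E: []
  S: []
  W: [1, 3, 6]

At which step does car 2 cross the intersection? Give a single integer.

Step 1 [NS]: N:car2-GO,E:wait,S:empty,W:wait | queues: N=2 E=0 S=0 W=3
Step 2 [NS]: N:car4-GO,E:wait,S:empty,W:wait | queues: N=1 E=0 S=0 W=3
Step 3 [EW]: N:wait,E:empty,S:wait,W:car1-GO | queues: N=1 E=0 S=0 W=2
Step 4 [EW]: N:wait,E:empty,S:wait,W:car3-GO | queues: N=1 E=0 S=0 W=1
Step 5 [EW]: N:wait,E:empty,S:wait,W:car6-GO | queues: N=1 E=0 S=0 W=0
Step 6 [EW]: N:wait,E:empty,S:wait,W:empty | queues: N=1 E=0 S=0 W=0
Step 7 [NS]: N:car5-GO,E:wait,S:empty,W:wait | queues: N=0 E=0 S=0 W=0
Car 2 crosses at step 1

1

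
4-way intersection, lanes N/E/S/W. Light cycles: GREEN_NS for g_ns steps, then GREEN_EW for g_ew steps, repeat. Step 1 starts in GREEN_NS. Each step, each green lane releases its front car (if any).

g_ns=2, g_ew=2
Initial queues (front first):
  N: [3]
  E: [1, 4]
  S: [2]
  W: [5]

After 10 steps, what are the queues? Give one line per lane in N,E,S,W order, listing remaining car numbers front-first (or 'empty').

Step 1 [NS]: N:car3-GO,E:wait,S:car2-GO,W:wait | queues: N=0 E=2 S=0 W=1
Step 2 [NS]: N:empty,E:wait,S:empty,W:wait | queues: N=0 E=2 S=0 W=1
Step 3 [EW]: N:wait,E:car1-GO,S:wait,W:car5-GO | queues: N=0 E=1 S=0 W=0
Step 4 [EW]: N:wait,E:car4-GO,S:wait,W:empty | queues: N=0 E=0 S=0 W=0

N: empty
E: empty
S: empty
W: empty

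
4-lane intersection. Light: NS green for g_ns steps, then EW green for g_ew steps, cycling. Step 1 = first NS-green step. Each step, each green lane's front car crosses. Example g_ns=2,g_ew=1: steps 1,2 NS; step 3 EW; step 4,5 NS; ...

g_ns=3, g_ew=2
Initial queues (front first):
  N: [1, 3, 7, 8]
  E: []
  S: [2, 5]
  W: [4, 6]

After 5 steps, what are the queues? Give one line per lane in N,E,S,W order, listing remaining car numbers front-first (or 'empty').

Step 1 [NS]: N:car1-GO,E:wait,S:car2-GO,W:wait | queues: N=3 E=0 S=1 W=2
Step 2 [NS]: N:car3-GO,E:wait,S:car5-GO,W:wait | queues: N=2 E=0 S=0 W=2
Step 3 [NS]: N:car7-GO,E:wait,S:empty,W:wait | queues: N=1 E=0 S=0 W=2
Step 4 [EW]: N:wait,E:empty,S:wait,W:car4-GO | queues: N=1 E=0 S=0 W=1
Step 5 [EW]: N:wait,E:empty,S:wait,W:car6-GO | queues: N=1 E=0 S=0 W=0

N: 8
E: empty
S: empty
W: empty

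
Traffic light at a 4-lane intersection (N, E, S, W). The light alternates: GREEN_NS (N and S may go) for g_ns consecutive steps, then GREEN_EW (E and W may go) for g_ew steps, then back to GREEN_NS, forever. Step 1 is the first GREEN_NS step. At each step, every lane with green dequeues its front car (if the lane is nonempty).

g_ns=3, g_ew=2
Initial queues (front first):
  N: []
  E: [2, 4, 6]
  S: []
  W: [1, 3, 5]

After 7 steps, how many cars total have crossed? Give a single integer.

Answer: 4

Derivation:
Step 1 [NS]: N:empty,E:wait,S:empty,W:wait | queues: N=0 E=3 S=0 W=3
Step 2 [NS]: N:empty,E:wait,S:empty,W:wait | queues: N=0 E=3 S=0 W=3
Step 3 [NS]: N:empty,E:wait,S:empty,W:wait | queues: N=0 E=3 S=0 W=3
Step 4 [EW]: N:wait,E:car2-GO,S:wait,W:car1-GO | queues: N=0 E=2 S=0 W=2
Step 5 [EW]: N:wait,E:car4-GO,S:wait,W:car3-GO | queues: N=0 E=1 S=0 W=1
Step 6 [NS]: N:empty,E:wait,S:empty,W:wait | queues: N=0 E=1 S=0 W=1
Step 7 [NS]: N:empty,E:wait,S:empty,W:wait | queues: N=0 E=1 S=0 W=1
Cars crossed by step 7: 4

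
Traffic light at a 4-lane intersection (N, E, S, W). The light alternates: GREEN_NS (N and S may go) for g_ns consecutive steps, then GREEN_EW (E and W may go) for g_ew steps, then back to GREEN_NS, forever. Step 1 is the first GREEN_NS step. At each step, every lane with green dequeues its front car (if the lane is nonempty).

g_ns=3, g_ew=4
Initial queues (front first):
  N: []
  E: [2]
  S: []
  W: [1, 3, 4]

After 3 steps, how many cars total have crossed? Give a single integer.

Answer: 0

Derivation:
Step 1 [NS]: N:empty,E:wait,S:empty,W:wait | queues: N=0 E=1 S=0 W=3
Step 2 [NS]: N:empty,E:wait,S:empty,W:wait | queues: N=0 E=1 S=0 W=3
Step 3 [NS]: N:empty,E:wait,S:empty,W:wait | queues: N=0 E=1 S=0 W=3
Cars crossed by step 3: 0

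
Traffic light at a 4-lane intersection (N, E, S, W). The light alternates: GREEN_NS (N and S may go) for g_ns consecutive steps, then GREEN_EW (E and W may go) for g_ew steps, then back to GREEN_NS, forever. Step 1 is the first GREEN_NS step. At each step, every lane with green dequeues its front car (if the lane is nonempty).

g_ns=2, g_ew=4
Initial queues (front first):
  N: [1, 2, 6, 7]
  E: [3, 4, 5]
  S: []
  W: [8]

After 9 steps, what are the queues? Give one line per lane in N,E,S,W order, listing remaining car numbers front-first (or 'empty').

Step 1 [NS]: N:car1-GO,E:wait,S:empty,W:wait | queues: N=3 E=3 S=0 W=1
Step 2 [NS]: N:car2-GO,E:wait,S:empty,W:wait | queues: N=2 E=3 S=0 W=1
Step 3 [EW]: N:wait,E:car3-GO,S:wait,W:car8-GO | queues: N=2 E=2 S=0 W=0
Step 4 [EW]: N:wait,E:car4-GO,S:wait,W:empty | queues: N=2 E=1 S=0 W=0
Step 5 [EW]: N:wait,E:car5-GO,S:wait,W:empty | queues: N=2 E=0 S=0 W=0
Step 6 [EW]: N:wait,E:empty,S:wait,W:empty | queues: N=2 E=0 S=0 W=0
Step 7 [NS]: N:car6-GO,E:wait,S:empty,W:wait | queues: N=1 E=0 S=0 W=0
Step 8 [NS]: N:car7-GO,E:wait,S:empty,W:wait | queues: N=0 E=0 S=0 W=0

N: empty
E: empty
S: empty
W: empty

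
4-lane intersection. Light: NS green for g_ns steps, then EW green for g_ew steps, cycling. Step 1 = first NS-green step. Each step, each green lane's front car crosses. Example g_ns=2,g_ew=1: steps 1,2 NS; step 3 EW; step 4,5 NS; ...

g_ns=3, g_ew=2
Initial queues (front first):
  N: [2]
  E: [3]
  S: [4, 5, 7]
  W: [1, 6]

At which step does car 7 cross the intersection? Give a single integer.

Step 1 [NS]: N:car2-GO,E:wait,S:car4-GO,W:wait | queues: N=0 E=1 S=2 W=2
Step 2 [NS]: N:empty,E:wait,S:car5-GO,W:wait | queues: N=0 E=1 S=1 W=2
Step 3 [NS]: N:empty,E:wait,S:car7-GO,W:wait | queues: N=0 E=1 S=0 W=2
Step 4 [EW]: N:wait,E:car3-GO,S:wait,W:car1-GO | queues: N=0 E=0 S=0 W=1
Step 5 [EW]: N:wait,E:empty,S:wait,W:car6-GO | queues: N=0 E=0 S=0 W=0
Car 7 crosses at step 3

3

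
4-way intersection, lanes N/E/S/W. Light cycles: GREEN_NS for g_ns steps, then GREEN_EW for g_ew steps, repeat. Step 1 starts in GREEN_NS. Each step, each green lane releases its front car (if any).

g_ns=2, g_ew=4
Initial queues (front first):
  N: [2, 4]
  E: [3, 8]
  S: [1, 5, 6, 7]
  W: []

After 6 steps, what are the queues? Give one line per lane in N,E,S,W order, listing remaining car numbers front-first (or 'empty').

Step 1 [NS]: N:car2-GO,E:wait,S:car1-GO,W:wait | queues: N=1 E=2 S=3 W=0
Step 2 [NS]: N:car4-GO,E:wait,S:car5-GO,W:wait | queues: N=0 E=2 S=2 W=0
Step 3 [EW]: N:wait,E:car3-GO,S:wait,W:empty | queues: N=0 E=1 S=2 W=0
Step 4 [EW]: N:wait,E:car8-GO,S:wait,W:empty | queues: N=0 E=0 S=2 W=0
Step 5 [EW]: N:wait,E:empty,S:wait,W:empty | queues: N=0 E=0 S=2 W=0
Step 6 [EW]: N:wait,E:empty,S:wait,W:empty | queues: N=0 E=0 S=2 W=0

N: empty
E: empty
S: 6 7
W: empty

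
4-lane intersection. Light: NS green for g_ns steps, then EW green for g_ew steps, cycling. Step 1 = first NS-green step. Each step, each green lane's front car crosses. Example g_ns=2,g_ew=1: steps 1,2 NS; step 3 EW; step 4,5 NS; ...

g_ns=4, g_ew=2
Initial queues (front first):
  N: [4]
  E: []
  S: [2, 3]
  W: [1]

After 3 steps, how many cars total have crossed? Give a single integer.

Answer: 3

Derivation:
Step 1 [NS]: N:car4-GO,E:wait,S:car2-GO,W:wait | queues: N=0 E=0 S=1 W=1
Step 2 [NS]: N:empty,E:wait,S:car3-GO,W:wait | queues: N=0 E=0 S=0 W=1
Step 3 [NS]: N:empty,E:wait,S:empty,W:wait | queues: N=0 E=0 S=0 W=1
Cars crossed by step 3: 3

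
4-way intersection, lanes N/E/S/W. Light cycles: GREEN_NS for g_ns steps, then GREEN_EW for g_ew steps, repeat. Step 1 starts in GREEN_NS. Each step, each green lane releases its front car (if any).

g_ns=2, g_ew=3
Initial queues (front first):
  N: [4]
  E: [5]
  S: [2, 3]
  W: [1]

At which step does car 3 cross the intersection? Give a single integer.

Step 1 [NS]: N:car4-GO,E:wait,S:car2-GO,W:wait | queues: N=0 E=1 S=1 W=1
Step 2 [NS]: N:empty,E:wait,S:car3-GO,W:wait | queues: N=0 E=1 S=0 W=1
Step 3 [EW]: N:wait,E:car5-GO,S:wait,W:car1-GO | queues: N=0 E=0 S=0 W=0
Car 3 crosses at step 2

2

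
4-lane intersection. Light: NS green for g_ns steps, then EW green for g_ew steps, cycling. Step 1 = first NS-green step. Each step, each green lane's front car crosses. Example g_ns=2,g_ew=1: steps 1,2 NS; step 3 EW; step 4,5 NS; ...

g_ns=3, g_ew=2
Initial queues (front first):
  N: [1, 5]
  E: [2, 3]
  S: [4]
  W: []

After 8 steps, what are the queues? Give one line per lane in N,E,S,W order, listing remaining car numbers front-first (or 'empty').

Step 1 [NS]: N:car1-GO,E:wait,S:car4-GO,W:wait | queues: N=1 E=2 S=0 W=0
Step 2 [NS]: N:car5-GO,E:wait,S:empty,W:wait | queues: N=0 E=2 S=0 W=0
Step 3 [NS]: N:empty,E:wait,S:empty,W:wait | queues: N=0 E=2 S=0 W=0
Step 4 [EW]: N:wait,E:car2-GO,S:wait,W:empty | queues: N=0 E=1 S=0 W=0
Step 5 [EW]: N:wait,E:car3-GO,S:wait,W:empty | queues: N=0 E=0 S=0 W=0

N: empty
E: empty
S: empty
W: empty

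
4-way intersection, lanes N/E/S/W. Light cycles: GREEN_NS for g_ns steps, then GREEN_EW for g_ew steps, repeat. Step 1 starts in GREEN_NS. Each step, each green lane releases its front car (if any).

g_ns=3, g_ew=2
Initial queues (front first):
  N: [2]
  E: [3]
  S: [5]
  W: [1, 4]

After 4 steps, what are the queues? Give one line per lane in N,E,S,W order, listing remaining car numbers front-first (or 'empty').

Step 1 [NS]: N:car2-GO,E:wait,S:car5-GO,W:wait | queues: N=0 E=1 S=0 W=2
Step 2 [NS]: N:empty,E:wait,S:empty,W:wait | queues: N=0 E=1 S=0 W=2
Step 3 [NS]: N:empty,E:wait,S:empty,W:wait | queues: N=0 E=1 S=0 W=2
Step 4 [EW]: N:wait,E:car3-GO,S:wait,W:car1-GO | queues: N=0 E=0 S=0 W=1

N: empty
E: empty
S: empty
W: 4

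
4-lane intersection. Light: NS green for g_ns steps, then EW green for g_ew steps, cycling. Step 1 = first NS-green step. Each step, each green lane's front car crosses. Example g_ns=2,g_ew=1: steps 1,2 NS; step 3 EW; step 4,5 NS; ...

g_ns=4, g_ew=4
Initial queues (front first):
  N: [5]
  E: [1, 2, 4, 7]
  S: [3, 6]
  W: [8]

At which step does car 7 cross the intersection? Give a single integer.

Step 1 [NS]: N:car5-GO,E:wait,S:car3-GO,W:wait | queues: N=0 E=4 S=1 W=1
Step 2 [NS]: N:empty,E:wait,S:car6-GO,W:wait | queues: N=0 E=4 S=0 W=1
Step 3 [NS]: N:empty,E:wait,S:empty,W:wait | queues: N=0 E=4 S=0 W=1
Step 4 [NS]: N:empty,E:wait,S:empty,W:wait | queues: N=0 E=4 S=0 W=1
Step 5 [EW]: N:wait,E:car1-GO,S:wait,W:car8-GO | queues: N=0 E=3 S=0 W=0
Step 6 [EW]: N:wait,E:car2-GO,S:wait,W:empty | queues: N=0 E=2 S=0 W=0
Step 7 [EW]: N:wait,E:car4-GO,S:wait,W:empty | queues: N=0 E=1 S=0 W=0
Step 8 [EW]: N:wait,E:car7-GO,S:wait,W:empty | queues: N=0 E=0 S=0 W=0
Car 7 crosses at step 8

8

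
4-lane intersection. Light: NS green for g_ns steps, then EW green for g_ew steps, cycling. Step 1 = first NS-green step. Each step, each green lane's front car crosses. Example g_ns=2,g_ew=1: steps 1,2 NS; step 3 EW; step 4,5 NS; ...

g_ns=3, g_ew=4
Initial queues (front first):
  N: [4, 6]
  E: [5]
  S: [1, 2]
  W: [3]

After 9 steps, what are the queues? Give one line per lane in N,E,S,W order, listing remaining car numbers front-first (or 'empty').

Step 1 [NS]: N:car4-GO,E:wait,S:car1-GO,W:wait | queues: N=1 E=1 S=1 W=1
Step 2 [NS]: N:car6-GO,E:wait,S:car2-GO,W:wait | queues: N=0 E=1 S=0 W=1
Step 3 [NS]: N:empty,E:wait,S:empty,W:wait | queues: N=0 E=1 S=0 W=1
Step 4 [EW]: N:wait,E:car5-GO,S:wait,W:car3-GO | queues: N=0 E=0 S=0 W=0

N: empty
E: empty
S: empty
W: empty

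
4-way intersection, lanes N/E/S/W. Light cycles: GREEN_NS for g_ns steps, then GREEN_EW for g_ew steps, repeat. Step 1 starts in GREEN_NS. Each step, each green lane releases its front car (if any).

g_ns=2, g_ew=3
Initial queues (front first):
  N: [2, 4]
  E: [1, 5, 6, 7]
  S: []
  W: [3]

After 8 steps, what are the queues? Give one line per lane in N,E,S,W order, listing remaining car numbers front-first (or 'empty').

Step 1 [NS]: N:car2-GO,E:wait,S:empty,W:wait | queues: N=1 E=4 S=0 W=1
Step 2 [NS]: N:car4-GO,E:wait,S:empty,W:wait | queues: N=0 E=4 S=0 W=1
Step 3 [EW]: N:wait,E:car1-GO,S:wait,W:car3-GO | queues: N=0 E=3 S=0 W=0
Step 4 [EW]: N:wait,E:car5-GO,S:wait,W:empty | queues: N=0 E=2 S=0 W=0
Step 5 [EW]: N:wait,E:car6-GO,S:wait,W:empty | queues: N=0 E=1 S=0 W=0
Step 6 [NS]: N:empty,E:wait,S:empty,W:wait | queues: N=0 E=1 S=0 W=0
Step 7 [NS]: N:empty,E:wait,S:empty,W:wait | queues: N=0 E=1 S=0 W=0
Step 8 [EW]: N:wait,E:car7-GO,S:wait,W:empty | queues: N=0 E=0 S=0 W=0

N: empty
E: empty
S: empty
W: empty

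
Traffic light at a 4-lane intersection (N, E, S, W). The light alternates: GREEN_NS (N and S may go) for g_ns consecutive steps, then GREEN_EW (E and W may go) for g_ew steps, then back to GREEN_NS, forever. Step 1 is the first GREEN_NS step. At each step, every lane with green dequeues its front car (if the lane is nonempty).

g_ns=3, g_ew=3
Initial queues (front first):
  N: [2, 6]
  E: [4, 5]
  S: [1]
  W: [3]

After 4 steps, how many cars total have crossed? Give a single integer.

Answer: 5

Derivation:
Step 1 [NS]: N:car2-GO,E:wait,S:car1-GO,W:wait | queues: N=1 E=2 S=0 W=1
Step 2 [NS]: N:car6-GO,E:wait,S:empty,W:wait | queues: N=0 E=2 S=0 W=1
Step 3 [NS]: N:empty,E:wait,S:empty,W:wait | queues: N=0 E=2 S=0 W=1
Step 4 [EW]: N:wait,E:car4-GO,S:wait,W:car3-GO | queues: N=0 E=1 S=0 W=0
Cars crossed by step 4: 5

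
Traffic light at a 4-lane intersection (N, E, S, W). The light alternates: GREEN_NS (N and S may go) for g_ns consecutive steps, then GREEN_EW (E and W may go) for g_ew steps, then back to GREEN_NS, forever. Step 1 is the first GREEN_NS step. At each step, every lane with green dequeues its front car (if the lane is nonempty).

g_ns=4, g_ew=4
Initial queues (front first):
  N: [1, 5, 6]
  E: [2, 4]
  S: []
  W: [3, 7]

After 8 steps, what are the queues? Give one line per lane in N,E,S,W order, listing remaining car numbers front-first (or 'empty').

Step 1 [NS]: N:car1-GO,E:wait,S:empty,W:wait | queues: N=2 E=2 S=0 W=2
Step 2 [NS]: N:car5-GO,E:wait,S:empty,W:wait | queues: N=1 E=2 S=0 W=2
Step 3 [NS]: N:car6-GO,E:wait,S:empty,W:wait | queues: N=0 E=2 S=0 W=2
Step 4 [NS]: N:empty,E:wait,S:empty,W:wait | queues: N=0 E=2 S=0 W=2
Step 5 [EW]: N:wait,E:car2-GO,S:wait,W:car3-GO | queues: N=0 E=1 S=0 W=1
Step 6 [EW]: N:wait,E:car4-GO,S:wait,W:car7-GO | queues: N=0 E=0 S=0 W=0

N: empty
E: empty
S: empty
W: empty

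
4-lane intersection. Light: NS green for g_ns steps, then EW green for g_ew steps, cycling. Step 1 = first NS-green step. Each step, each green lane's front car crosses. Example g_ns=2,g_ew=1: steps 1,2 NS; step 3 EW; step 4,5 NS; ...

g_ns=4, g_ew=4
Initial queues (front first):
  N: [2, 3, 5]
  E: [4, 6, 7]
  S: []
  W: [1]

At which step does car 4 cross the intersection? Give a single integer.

Step 1 [NS]: N:car2-GO,E:wait,S:empty,W:wait | queues: N=2 E=3 S=0 W=1
Step 2 [NS]: N:car3-GO,E:wait,S:empty,W:wait | queues: N=1 E=3 S=0 W=1
Step 3 [NS]: N:car5-GO,E:wait,S:empty,W:wait | queues: N=0 E=3 S=0 W=1
Step 4 [NS]: N:empty,E:wait,S:empty,W:wait | queues: N=0 E=3 S=0 W=1
Step 5 [EW]: N:wait,E:car4-GO,S:wait,W:car1-GO | queues: N=0 E=2 S=0 W=0
Step 6 [EW]: N:wait,E:car6-GO,S:wait,W:empty | queues: N=0 E=1 S=0 W=0
Step 7 [EW]: N:wait,E:car7-GO,S:wait,W:empty | queues: N=0 E=0 S=0 W=0
Car 4 crosses at step 5

5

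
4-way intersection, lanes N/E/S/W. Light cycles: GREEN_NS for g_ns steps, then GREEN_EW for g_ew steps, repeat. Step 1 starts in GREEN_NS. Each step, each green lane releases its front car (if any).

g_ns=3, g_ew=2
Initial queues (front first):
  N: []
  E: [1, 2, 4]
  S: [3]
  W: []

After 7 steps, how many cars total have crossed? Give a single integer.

Answer: 3

Derivation:
Step 1 [NS]: N:empty,E:wait,S:car3-GO,W:wait | queues: N=0 E=3 S=0 W=0
Step 2 [NS]: N:empty,E:wait,S:empty,W:wait | queues: N=0 E=3 S=0 W=0
Step 3 [NS]: N:empty,E:wait,S:empty,W:wait | queues: N=0 E=3 S=0 W=0
Step 4 [EW]: N:wait,E:car1-GO,S:wait,W:empty | queues: N=0 E=2 S=0 W=0
Step 5 [EW]: N:wait,E:car2-GO,S:wait,W:empty | queues: N=0 E=1 S=0 W=0
Step 6 [NS]: N:empty,E:wait,S:empty,W:wait | queues: N=0 E=1 S=0 W=0
Step 7 [NS]: N:empty,E:wait,S:empty,W:wait | queues: N=0 E=1 S=0 W=0
Cars crossed by step 7: 3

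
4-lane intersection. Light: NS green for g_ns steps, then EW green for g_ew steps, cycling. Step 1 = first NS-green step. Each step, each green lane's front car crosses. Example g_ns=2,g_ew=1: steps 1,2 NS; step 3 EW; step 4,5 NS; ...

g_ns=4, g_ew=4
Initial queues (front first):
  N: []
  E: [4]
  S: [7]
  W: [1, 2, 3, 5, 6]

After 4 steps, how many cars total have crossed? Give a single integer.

Step 1 [NS]: N:empty,E:wait,S:car7-GO,W:wait | queues: N=0 E=1 S=0 W=5
Step 2 [NS]: N:empty,E:wait,S:empty,W:wait | queues: N=0 E=1 S=0 W=5
Step 3 [NS]: N:empty,E:wait,S:empty,W:wait | queues: N=0 E=1 S=0 W=5
Step 4 [NS]: N:empty,E:wait,S:empty,W:wait | queues: N=0 E=1 S=0 W=5
Cars crossed by step 4: 1

Answer: 1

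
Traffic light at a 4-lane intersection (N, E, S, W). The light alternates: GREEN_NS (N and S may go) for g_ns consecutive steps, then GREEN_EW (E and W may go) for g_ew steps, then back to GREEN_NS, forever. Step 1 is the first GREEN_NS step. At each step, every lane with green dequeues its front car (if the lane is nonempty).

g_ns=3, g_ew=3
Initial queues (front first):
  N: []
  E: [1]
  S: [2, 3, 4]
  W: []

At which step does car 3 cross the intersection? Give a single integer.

Step 1 [NS]: N:empty,E:wait,S:car2-GO,W:wait | queues: N=0 E=1 S=2 W=0
Step 2 [NS]: N:empty,E:wait,S:car3-GO,W:wait | queues: N=0 E=1 S=1 W=0
Step 3 [NS]: N:empty,E:wait,S:car4-GO,W:wait | queues: N=0 E=1 S=0 W=0
Step 4 [EW]: N:wait,E:car1-GO,S:wait,W:empty | queues: N=0 E=0 S=0 W=0
Car 3 crosses at step 2

2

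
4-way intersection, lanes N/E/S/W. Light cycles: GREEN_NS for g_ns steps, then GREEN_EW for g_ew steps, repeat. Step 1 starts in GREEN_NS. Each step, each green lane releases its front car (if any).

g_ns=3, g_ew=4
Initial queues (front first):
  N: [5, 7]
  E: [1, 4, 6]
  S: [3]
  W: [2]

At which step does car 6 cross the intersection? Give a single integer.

Step 1 [NS]: N:car5-GO,E:wait,S:car3-GO,W:wait | queues: N=1 E=3 S=0 W=1
Step 2 [NS]: N:car7-GO,E:wait,S:empty,W:wait | queues: N=0 E=3 S=0 W=1
Step 3 [NS]: N:empty,E:wait,S:empty,W:wait | queues: N=0 E=3 S=0 W=1
Step 4 [EW]: N:wait,E:car1-GO,S:wait,W:car2-GO | queues: N=0 E=2 S=0 W=0
Step 5 [EW]: N:wait,E:car4-GO,S:wait,W:empty | queues: N=0 E=1 S=0 W=0
Step 6 [EW]: N:wait,E:car6-GO,S:wait,W:empty | queues: N=0 E=0 S=0 W=0
Car 6 crosses at step 6

6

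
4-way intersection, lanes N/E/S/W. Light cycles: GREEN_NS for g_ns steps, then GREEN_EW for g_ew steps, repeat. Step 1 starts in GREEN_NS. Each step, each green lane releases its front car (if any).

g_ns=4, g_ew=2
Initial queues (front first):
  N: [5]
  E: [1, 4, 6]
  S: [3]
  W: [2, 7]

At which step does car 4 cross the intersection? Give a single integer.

Step 1 [NS]: N:car5-GO,E:wait,S:car3-GO,W:wait | queues: N=0 E=3 S=0 W=2
Step 2 [NS]: N:empty,E:wait,S:empty,W:wait | queues: N=0 E=3 S=0 W=2
Step 3 [NS]: N:empty,E:wait,S:empty,W:wait | queues: N=0 E=3 S=0 W=2
Step 4 [NS]: N:empty,E:wait,S:empty,W:wait | queues: N=0 E=3 S=0 W=2
Step 5 [EW]: N:wait,E:car1-GO,S:wait,W:car2-GO | queues: N=0 E=2 S=0 W=1
Step 6 [EW]: N:wait,E:car4-GO,S:wait,W:car7-GO | queues: N=0 E=1 S=0 W=0
Step 7 [NS]: N:empty,E:wait,S:empty,W:wait | queues: N=0 E=1 S=0 W=0
Step 8 [NS]: N:empty,E:wait,S:empty,W:wait | queues: N=0 E=1 S=0 W=0
Step 9 [NS]: N:empty,E:wait,S:empty,W:wait | queues: N=0 E=1 S=0 W=0
Step 10 [NS]: N:empty,E:wait,S:empty,W:wait | queues: N=0 E=1 S=0 W=0
Step 11 [EW]: N:wait,E:car6-GO,S:wait,W:empty | queues: N=0 E=0 S=0 W=0
Car 4 crosses at step 6

6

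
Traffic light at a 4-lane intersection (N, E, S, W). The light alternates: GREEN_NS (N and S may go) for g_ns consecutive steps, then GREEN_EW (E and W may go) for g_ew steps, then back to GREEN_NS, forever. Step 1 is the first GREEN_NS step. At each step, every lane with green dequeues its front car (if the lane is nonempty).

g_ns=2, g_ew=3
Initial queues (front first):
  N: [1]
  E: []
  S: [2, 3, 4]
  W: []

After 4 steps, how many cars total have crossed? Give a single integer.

Step 1 [NS]: N:car1-GO,E:wait,S:car2-GO,W:wait | queues: N=0 E=0 S=2 W=0
Step 2 [NS]: N:empty,E:wait,S:car3-GO,W:wait | queues: N=0 E=0 S=1 W=0
Step 3 [EW]: N:wait,E:empty,S:wait,W:empty | queues: N=0 E=0 S=1 W=0
Step 4 [EW]: N:wait,E:empty,S:wait,W:empty | queues: N=0 E=0 S=1 W=0
Cars crossed by step 4: 3

Answer: 3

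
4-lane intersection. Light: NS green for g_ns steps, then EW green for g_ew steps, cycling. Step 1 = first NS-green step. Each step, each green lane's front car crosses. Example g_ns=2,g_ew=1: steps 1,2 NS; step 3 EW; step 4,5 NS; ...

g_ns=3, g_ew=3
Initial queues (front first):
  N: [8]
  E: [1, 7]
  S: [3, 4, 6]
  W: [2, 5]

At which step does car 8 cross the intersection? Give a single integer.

Step 1 [NS]: N:car8-GO,E:wait,S:car3-GO,W:wait | queues: N=0 E=2 S=2 W=2
Step 2 [NS]: N:empty,E:wait,S:car4-GO,W:wait | queues: N=0 E=2 S=1 W=2
Step 3 [NS]: N:empty,E:wait,S:car6-GO,W:wait | queues: N=0 E=2 S=0 W=2
Step 4 [EW]: N:wait,E:car1-GO,S:wait,W:car2-GO | queues: N=0 E=1 S=0 W=1
Step 5 [EW]: N:wait,E:car7-GO,S:wait,W:car5-GO | queues: N=0 E=0 S=0 W=0
Car 8 crosses at step 1

1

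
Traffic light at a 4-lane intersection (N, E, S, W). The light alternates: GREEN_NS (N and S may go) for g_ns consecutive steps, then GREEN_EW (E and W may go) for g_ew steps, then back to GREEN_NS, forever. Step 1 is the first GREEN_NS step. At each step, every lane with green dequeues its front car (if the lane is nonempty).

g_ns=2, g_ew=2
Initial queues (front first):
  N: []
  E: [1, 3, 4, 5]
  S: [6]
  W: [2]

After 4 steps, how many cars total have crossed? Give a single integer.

Step 1 [NS]: N:empty,E:wait,S:car6-GO,W:wait | queues: N=0 E=4 S=0 W=1
Step 2 [NS]: N:empty,E:wait,S:empty,W:wait | queues: N=0 E=4 S=0 W=1
Step 3 [EW]: N:wait,E:car1-GO,S:wait,W:car2-GO | queues: N=0 E=3 S=0 W=0
Step 4 [EW]: N:wait,E:car3-GO,S:wait,W:empty | queues: N=0 E=2 S=0 W=0
Cars crossed by step 4: 4

Answer: 4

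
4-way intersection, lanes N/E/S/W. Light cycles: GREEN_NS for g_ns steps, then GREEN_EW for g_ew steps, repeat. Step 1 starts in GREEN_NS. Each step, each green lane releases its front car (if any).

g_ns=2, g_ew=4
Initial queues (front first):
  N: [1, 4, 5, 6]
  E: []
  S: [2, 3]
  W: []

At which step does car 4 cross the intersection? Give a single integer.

Step 1 [NS]: N:car1-GO,E:wait,S:car2-GO,W:wait | queues: N=3 E=0 S=1 W=0
Step 2 [NS]: N:car4-GO,E:wait,S:car3-GO,W:wait | queues: N=2 E=0 S=0 W=0
Step 3 [EW]: N:wait,E:empty,S:wait,W:empty | queues: N=2 E=0 S=0 W=0
Step 4 [EW]: N:wait,E:empty,S:wait,W:empty | queues: N=2 E=0 S=0 W=0
Step 5 [EW]: N:wait,E:empty,S:wait,W:empty | queues: N=2 E=0 S=0 W=0
Step 6 [EW]: N:wait,E:empty,S:wait,W:empty | queues: N=2 E=0 S=0 W=0
Step 7 [NS]: N:car5-GO,E:wait,S:empty,W:wait | queues: N=1 E=0 S=0 W=0
Step 8 [NS]: N:car6-GO,E:wait,S:empty,W:wait | queues: N=0 E=0 S=0 W=0
Car 4 crosses at step 2

2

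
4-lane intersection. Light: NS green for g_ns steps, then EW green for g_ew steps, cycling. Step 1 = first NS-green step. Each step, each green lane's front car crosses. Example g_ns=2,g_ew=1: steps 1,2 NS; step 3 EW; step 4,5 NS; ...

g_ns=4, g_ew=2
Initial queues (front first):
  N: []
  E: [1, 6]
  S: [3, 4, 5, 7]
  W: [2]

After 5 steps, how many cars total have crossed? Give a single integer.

Answer: 6

Derivation:
Step 1 [NS]: N:empty,E:wait,S:car3-GO,W:wait | queues: N=0 E=2 S=3 W=1
Step 2 [NS]: N:empty,E:wait,S:car4-GO,W:wait | queues: N=0 E=2 S=2 W=1
Step 3 [NS]: N:empty,E:wait,S:car5-GO,W:wait | queues: N=0 E=2 S=1 W=1
Step 4 [NS]: N:empty,E:wait,S:car7-GO,W:wait | queues: N=0 E=2 S=0 W=1
Step 5 [EW]: N:wait,E:car1-GO,S:wait,W:car2-GO | queues: N=0 E=1 S=0 W=0
Cars crossed by step 5: 6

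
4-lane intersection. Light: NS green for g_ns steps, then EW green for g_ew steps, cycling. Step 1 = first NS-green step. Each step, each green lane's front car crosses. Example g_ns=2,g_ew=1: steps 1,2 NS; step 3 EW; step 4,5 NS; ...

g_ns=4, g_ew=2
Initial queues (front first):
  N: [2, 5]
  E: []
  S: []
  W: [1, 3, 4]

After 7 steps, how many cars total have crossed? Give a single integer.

Answer: 4

Derivation:
Step 1 [NS]: N:car2-GO,E:wait,S:empty,W:wait | queues: N=1 E=0 S=0 W=3
Step 2 [NS]: N:car5-GO,E:wait,S:empty,W:wait | queues: N=0 E=0 S=0 W=3
Step 3 [NS]: N:empty,E:wait,S:empty,W:wait | queues: N=0 E=0 S=0 W=3
Step 4 [NS]: N:empty,E:wait,S:empty,W:wait | queues: N=0 E=0 S=0 W=3
Step 5 [EW]: N:wait,E:empty,S:wait,W:car1-GO | queues: N=0 E=0 S=0 W=2
Step 6 [EW]: N:wait,E:empty,S:wait,W:car3-GO | queues: N=0 E=0 S=0 W=1
Step 7 [NS]: N:empty,E:wait,S:empty,W:wait | queues: N=0 E=0 S=0 W=1
Cars crossed by step 7: 4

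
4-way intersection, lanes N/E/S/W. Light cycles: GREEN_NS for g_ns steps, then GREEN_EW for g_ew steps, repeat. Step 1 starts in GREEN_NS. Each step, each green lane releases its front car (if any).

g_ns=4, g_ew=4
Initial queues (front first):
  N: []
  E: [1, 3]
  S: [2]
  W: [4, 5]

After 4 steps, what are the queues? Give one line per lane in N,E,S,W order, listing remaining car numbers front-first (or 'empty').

Step 1 [NS]: N:empty,E:wait,S:car2-GO,W:wait | queues: N=0 E=2 S=0 W=2
Step 2 [NS]: N:empty,E:wait,S:empty,W:wait | queues: N=0 E=2 S=0 W=2
Step 3 [NS]: N:empty,E:wait,S:empty,W:wait | queues: N=0 E=2 S=0 W=2
Step 4 [NS]: N:empty,E:wait,S:empty,W:wait | queues: N=0 E=2 S=0 W=2

N: empty
E: 1 3
S: empty
W: 4 5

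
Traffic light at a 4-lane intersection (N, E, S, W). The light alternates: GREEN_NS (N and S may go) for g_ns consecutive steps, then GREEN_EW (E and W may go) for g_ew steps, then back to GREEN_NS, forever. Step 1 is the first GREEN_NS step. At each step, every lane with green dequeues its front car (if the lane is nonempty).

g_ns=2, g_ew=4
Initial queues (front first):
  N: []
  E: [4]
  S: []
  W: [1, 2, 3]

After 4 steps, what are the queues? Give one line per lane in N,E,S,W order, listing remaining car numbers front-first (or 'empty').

Step 1 [NS]: N:empty,E:wait,S:empty,W:wait | queues: N=0 E=1 S=0 W=3
Step 2 [NS]: N:empty,E:wait,S:empty,W:wait | queues: N=0 E=1 S=0 W=3
Step 3 [EW]: N:wait,E:car4-GO,S:wait,W:car1-GO | queues: N=0 E=0 S=0 W=2
Step 4 [EW]: N:wait,E:empty,S:wait,W:car2-GO | queues: N=0 E=0 S=0 W=1

N: empty
E: empty
S: empty
W: 3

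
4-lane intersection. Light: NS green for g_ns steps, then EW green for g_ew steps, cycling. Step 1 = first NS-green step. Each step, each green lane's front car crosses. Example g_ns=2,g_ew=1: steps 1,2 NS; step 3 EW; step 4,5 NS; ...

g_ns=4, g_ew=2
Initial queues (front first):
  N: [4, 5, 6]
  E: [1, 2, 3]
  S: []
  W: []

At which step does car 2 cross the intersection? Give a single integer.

Step 1 [NS]: N:car4-GO,E:wait,S:empty,W:wait | queues: N=2 E=3 S=0 W=0
Step 2 [NS]: N:car5-GO,E:wait,S:empty,W:wait | queues: N=1 E=3 S=0 W=0
Step 3 [NS]: N:car6-GO,E:wait,S:empty,W:wait | queues: N=0 E=3 S=0 W=0
Step 4 [NS]: N:empty,E:wait,S:empty,W:wait | queues: N=0 E=3 S=0 W=0
Step 5 [EW]: N:wait,E:car1-GO,S:wait,W:empty | queues: N=0 E=2 S=0 W=0
Step 6 [EW]: N:wait,E:car2-GO,S:wait,W:empty | queues: N=0 E=1 S=0 W=0
Step 7 [NS]: N:empty,E:wait,S:empty,W:wait | queues: N=0 E=1 S=0 W=0
Step 8 [NS]: N:empty,E:wait,S:empty,W:wait | queues: N=0 E=1 S=0 W=0
Step 9 [NS]: N:empty,E:wait,S:empty,W:wait | queues: N=0 E=1 S=0 W=0
Step 10 [NS]: N:empty,E:wait,S:empty,W:wait | queues: N=0 E=1 S=0 W=0
Step 11 [EW]: N:wait,E:car3-GO,S:wait,W:empty | queues: N=0 E=0 S=0 W=0
Car 2 crosses at step 6

6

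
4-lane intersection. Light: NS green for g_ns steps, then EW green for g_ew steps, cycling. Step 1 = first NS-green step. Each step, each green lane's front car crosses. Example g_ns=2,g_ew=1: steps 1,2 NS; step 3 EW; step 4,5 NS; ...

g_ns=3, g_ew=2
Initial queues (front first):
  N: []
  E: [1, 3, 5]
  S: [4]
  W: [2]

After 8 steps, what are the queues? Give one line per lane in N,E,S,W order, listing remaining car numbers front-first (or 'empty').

Step 1 [NS]: N:empty,E:wait,S:car4-GO,W:wait | queues: N=0 E=3 S=0 W=1
Step 2 [NS]: N:empty,E:wait,S:empty,W:wait | queues: N=0 E=3 S=0 W=1
Step 3 [NS]: N:empty,E:wait,S:empty,W:wait | queues: N=0 E=3 S=0 W=1
Step 4 [EW]: N:wait,E:car1-GO,S:wait,W:car2-GO | queues: N=0 E=2 S=0 W=0
Step 5 [EW]: N:wait,E:car3-GO,S:wait,W:empty | queues: N=0 E=1 S=0 W=0
Step 6 [NS]: N:empty,E:wait,S:empty,W:wait | queues: N=0 E=1 S=0 W=0
Step 7 [NS]: N:empty,E:wait,S:empty,W:wait | queues: N=0 E=1 S=0 W=0
Step 8 [NS]: N:empty,E:wait,S:empty,W:wait | queues: N=0 E=1 S=0 W=0

N: empty
E: 5
S: empty
W: empty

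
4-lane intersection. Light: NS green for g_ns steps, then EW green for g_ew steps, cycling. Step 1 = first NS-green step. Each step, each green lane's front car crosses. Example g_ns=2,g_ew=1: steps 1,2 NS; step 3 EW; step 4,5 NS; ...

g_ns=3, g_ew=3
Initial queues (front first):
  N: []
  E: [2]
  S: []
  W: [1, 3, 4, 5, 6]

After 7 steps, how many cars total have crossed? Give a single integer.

Step 1 [NS]: N:empty,E:wait,S:empty,W:wait | queues: N=0 E=1 S=0 W=5
Step 2 [NS]: N:empty,E:wait,S:empty,W:wait | queues: N=0 E=1 S=0 W=5
Step 3 [NS]: N:empty,E:wait,S:empty,W:wait | queues: N=0 E=1 S=0 W=5
Step 4 [EW]: N:wait,E:car2-GO,S:wait,W:car1-GO | queues: N=0 E=0 S=0 W=4
Step 5 [EW]: N:wait,E:empty,S:wait,W:car3-GO | queues: N=0 E=0 S=0 W=3
Step 6 [EW]: N:wait,E:empty,S:wait,W:car4-GO | queues: N=0 E=0 S=0 W=2
Step 7 [NS]: N:empty,E:wait,S:empty,W:wait | queues: N=0 E=0 S=0 W=2
Cars crossed by step 7: 4

Answer: 4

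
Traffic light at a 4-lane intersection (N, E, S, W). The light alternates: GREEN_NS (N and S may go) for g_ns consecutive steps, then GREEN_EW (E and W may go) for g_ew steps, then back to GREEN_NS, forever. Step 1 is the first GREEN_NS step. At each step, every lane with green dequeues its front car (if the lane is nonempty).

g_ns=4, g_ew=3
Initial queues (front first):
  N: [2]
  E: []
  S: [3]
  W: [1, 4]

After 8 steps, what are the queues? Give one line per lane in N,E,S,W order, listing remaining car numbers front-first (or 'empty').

Step 1 [NS]: N:car2-GO,E:wait,S:car3-GO,W:wait | queues: N=0 E=0 S=0 W=2
Step 2 [NS]: N:empty,E:wait,S:empty,W:wait | queues: N=0 E=0 S=0 W=2
Step 3 [NS]: N:empty,E:wait,S:empty,W:wait | queues: N=0 E=0 S=0 W=2
Step 4 [NS]: N:empty,E:wait,S:empty,W:wait | queues: N=0 E=0 S=0 W=2
Step 5 [EW]: N:wait,E:empty,S:wait,W:car1-GO | queues: N=0 E=0 S=0 W=1
Step 6 [EW]: N:wait,E:empty,S:wait,W:car4-GO | queues: N=0 E=0 S=0 W=0

N: empty
E: empty
S: empty
W: empty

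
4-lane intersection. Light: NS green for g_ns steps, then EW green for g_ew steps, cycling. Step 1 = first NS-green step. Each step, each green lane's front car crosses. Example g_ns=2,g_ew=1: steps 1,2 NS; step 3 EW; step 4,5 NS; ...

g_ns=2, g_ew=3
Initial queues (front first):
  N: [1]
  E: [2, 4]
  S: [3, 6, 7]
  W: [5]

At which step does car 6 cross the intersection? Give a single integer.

Step 1 [NS]: N:car1-GO,E:wait,S:car3-GO,W:wait | queues: N=0 E=2 S=2 W=1
Step 2 [NS]: N:empty,E:wait,S:car6-GO,W:wait | queues: N=0 E=2 S=1 W=1
Step 3 [EW]: N:wait,E:car2-GO,S:wait,W:car5-GO | queues: N=0 E=1 S=1 W=0
Step 4 [EW]: N:wait,E:car4-GO,S:wait,W:empty | queues: N=0 E=0 S=1 W=0
Step 5 [EW]: N:wait,E:empty,S:wait,W:empty | queues: N=0 E=0 S=1 W=0
Step 6 [NS]: N:empty,E:wait,S:car7-GO,W:wait | queues: N=0 E=0 S=0 W=0
Car 6 crosses at step 2

2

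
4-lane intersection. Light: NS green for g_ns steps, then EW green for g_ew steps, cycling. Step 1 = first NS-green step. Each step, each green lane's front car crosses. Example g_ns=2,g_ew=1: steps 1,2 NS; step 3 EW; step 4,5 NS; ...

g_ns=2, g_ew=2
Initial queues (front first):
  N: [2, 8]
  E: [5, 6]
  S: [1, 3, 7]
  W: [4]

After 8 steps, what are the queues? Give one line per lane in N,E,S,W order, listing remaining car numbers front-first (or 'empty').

Step 1 [NS]: N:car2-GO,E:wait,S:car1-GO,W:wait | queues: N=1 E=2 S=2 W=1
Step 2 [NS]: N:car8-GO,E:wait,S:car3-GO,W:wait | queues: N=0 E=2 S=1 W=1
Step 3 [EW]: N:wait,E:car5-GO,S:wait,W:car4-GO | queues: N=0 E=1 S=1 W=0
Step 4 [EW]: N:wait,E:car6-GO,S:wait,W:empty | queues: N=0 E=0 S=1 W=0
Step 5 [NS]: N:empty,E:wait,S:car7-GO,W:wait | queues: N=0 E=0 S=0 W=0

N: empty
E: empty
S: empty
W: empty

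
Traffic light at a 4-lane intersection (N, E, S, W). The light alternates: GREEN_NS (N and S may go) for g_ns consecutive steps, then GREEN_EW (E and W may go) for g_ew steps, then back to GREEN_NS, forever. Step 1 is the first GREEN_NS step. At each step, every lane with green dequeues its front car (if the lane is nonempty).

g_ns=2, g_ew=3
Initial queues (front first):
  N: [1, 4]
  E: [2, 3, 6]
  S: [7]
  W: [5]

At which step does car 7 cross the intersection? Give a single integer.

Step 1 [NS]: N:car1-GO,E:wait,S:car7-GO,W:wait | queues: N=1 E=3 S=0 W=1
Step 2 [NS]: N:car4-GO,E:wait,S:empty,W:wait | queues: N=0 E=3 S=0 W=1
Step 3 [EW]: N:wait,E:car2-GO,S:wait,W:car5-GO | queues: N=0 E=2 S=0 W=0
Step 4 [EW]: N:wait,E:car3-GO,S:wait,W:empty | queues: N=0 E=1 S=0 W=0
Step 5 [EW]: N:wait,E:car6-GO,S:wait,W:empty | queues: N=0 E=0 S=0 W=0
Car 7 crosses at step 1

1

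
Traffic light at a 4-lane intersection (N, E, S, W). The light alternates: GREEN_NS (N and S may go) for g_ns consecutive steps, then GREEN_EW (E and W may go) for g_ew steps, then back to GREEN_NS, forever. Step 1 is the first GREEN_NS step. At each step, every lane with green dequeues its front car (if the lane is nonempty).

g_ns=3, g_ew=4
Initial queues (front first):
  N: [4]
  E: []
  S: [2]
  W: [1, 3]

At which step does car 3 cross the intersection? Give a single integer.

Step 1 [NS]: N:car4-GO,E:wait,S:car2-GO,W:wait | queues: N=0 E=0 S=0 W=2
Step 2 [NS]: N:empty,E:wait,S:empty,W:wait | queues: N=0 E=0 S=0 W=2
Step 3 [NS]: N:empty,E:wait,S:empty,W:wait | queues: N=0 E=0 S=0 W=2
Step 4 [EW]: N:wait,E:empty,S:wait,W:car1-GO | queues: N=0 E=0 S=0 W=1
Step 5 [EW]: N:wait,E:empty,S:wait,W:car3-GO | queues: N=0 E=0 S=0 W=0
Car 3 crosses at step 5

5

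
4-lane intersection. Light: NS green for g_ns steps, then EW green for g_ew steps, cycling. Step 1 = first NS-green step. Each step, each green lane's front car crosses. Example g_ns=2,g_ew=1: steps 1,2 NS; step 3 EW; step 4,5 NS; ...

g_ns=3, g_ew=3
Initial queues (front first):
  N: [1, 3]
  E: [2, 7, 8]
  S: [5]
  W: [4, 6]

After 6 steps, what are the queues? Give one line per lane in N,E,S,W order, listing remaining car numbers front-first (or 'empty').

Step 1 [NS]: N:car1-GO,E:wait,S:car5-GO,W:wait | queues: N=1 E=3 S=0 W=2
Step 2 [NS]: N:car3-GO,E:wait,S:empty,W:wait | queues: N=0 E=3 S=0 W=2
Step 3 [NS]: N:empty,E:wait,S:empty,W:wait | queues: N=0 E=3 S=0 W=2
Step 4 [EW]: N:wait,E:car2-GO,S:wait,W:car4-GO | queues: N=0 E=2 S=0 W=1
Step 5 [EW]: N:wait,E:car7-GO,S:wait,W:car6-GO | queues: N=0 E=1 S=0 W=0
Step 6 [EW]: N:wait,E:car8-GO,S:wait,W:empty | queues: N=0 E=0 S=0 W=0

N: empty
E: empty
S: empty
W: empty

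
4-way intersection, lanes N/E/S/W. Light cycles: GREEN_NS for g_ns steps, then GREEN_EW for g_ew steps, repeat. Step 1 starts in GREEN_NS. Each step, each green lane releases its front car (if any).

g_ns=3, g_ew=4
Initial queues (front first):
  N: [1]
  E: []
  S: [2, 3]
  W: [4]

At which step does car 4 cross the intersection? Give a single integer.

Step 1 [NS]: N:car1-GO,E:wait,S:car2-GO,W:wait | queues: N=0 E=0 S=1 W=1
Step 2 [NS]: N:empty,E:wait,S:car3-GO,W:wait | queues: N=0 E=0 S=0 W=1
Step 3 [NS]: N:empty,E:wait,S:empty,W:wait | queues: N=0 E=0 S=0 W=1
Step 4 [EW]: N:wait,E:empty,S:wait,W:car4-GO | queues: N=0 E=0 S=0 W=0
Car 4 crosses at step 4

4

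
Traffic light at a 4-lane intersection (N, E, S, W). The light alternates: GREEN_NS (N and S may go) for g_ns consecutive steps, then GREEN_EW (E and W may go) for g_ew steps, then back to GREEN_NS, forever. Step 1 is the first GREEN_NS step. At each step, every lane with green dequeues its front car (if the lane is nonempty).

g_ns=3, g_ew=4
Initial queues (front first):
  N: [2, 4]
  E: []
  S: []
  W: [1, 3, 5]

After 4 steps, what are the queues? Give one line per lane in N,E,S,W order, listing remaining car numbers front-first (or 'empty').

Step 1 [NS]: N:car2-GO,E:wait,S:empty,W:wait | queues: N=1 E=0 S=0 W=3
Step 2 [NS]: N:car4-GO,E:wait,S:empty,W:wait | queues: N=0 E=0 S=0 W=3
Step 3 [NS]: N:empty,E:wait,S:empty,W:wait | queues: N=0 E=0 S=0 W=3
Step 4 [EW]: N:wait,E:empty,S:wait,W:car1-GO | queues: N=0 E=0 S=0 W=2

N: empty
E: empty
S: empty
W: 3 5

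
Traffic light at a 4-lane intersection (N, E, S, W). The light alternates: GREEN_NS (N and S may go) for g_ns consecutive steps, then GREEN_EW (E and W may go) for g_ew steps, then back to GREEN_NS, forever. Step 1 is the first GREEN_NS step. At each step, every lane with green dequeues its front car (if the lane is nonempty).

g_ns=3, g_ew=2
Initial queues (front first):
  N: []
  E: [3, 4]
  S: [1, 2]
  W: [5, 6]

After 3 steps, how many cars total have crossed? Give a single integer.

Answer: 2

Derivation:
Step 1 [NS]: N:empty,E:wait,S:car1-GO,W:wait | queues: N=0 E=2 S=1 W=2
Step 2 [NS]: N:empty,E:wait,S:car2-GO,W:wait | queues: N=0 E=2 S=0 W=2
Step 3 [NS]: N:empty,E:wait,S:empty,W:wait | queues: N=0 E=2 S=0 W=2
Cars crossed by step 3: 2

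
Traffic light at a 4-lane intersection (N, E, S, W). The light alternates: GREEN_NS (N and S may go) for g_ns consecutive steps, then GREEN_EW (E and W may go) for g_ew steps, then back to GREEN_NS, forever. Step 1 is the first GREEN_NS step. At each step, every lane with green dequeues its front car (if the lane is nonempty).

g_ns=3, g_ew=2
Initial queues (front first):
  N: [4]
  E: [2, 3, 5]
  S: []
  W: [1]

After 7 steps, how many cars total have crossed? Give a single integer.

Step 1 [NS]: N:car4-GO,E:wait,S:empty,W:wait | queues: N=0 E=3 S=0 W=1
Step 2 [NS]: N:empty,E:wait,S:empty,W:wait | queues: N=0 E=3 S=0 W=1
Step 3 [NS]: N:empty,E:wait,S:empty,W:wait | queues: N=0 E=3 S=0 W=1
Step 4 [EW]: N:wait,E:car2-GO,S:wait,W:car1-GO | queues: N=0 E=2 S=0 W=0
Step 5 [EW]: N:wait,E:car3-GO,S:wait,W:empty | queues: N=0 E=1 S=0 W=0
Step 6 [NS]: N:empty,E:wait,S:empty,W:wait | queues: N=0 E=1 S=0 W=0
Step 7 [NS]: N:empty,E:wait,S:empty,W:wait | queues: N=0 E=1 S=0 W=0
Cars crossed by step 7: 4

Answer: 4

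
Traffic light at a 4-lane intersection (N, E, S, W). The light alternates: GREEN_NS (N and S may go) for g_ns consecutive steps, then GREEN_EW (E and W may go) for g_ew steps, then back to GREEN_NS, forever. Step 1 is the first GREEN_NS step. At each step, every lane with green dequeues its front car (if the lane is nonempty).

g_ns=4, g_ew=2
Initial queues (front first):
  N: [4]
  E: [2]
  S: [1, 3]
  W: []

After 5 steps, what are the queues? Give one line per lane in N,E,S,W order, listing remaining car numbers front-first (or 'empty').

Step 1 [NS]: N:car4-GO,E:wait,S:car1-GO,W:wait | queues: N=0 E=1 S=1 W=0
Step 2 [NS]: N:empty,E:wait,S:car3-GO,W:wait | queues: N=0 E=1 S=0 W=0
Step 3 [NS]: N:empty,E:wait,S:empty,W:wait | queues: N=0 E=1 S=0 W=0
Step 4 [NS]: N:empty,E:wait,S:empty,W:wait | queues: N=0 E=1 S=0 W=0
Step 5 [EW]: N:wait,E:car2-GO,S:wait,W:empty | queues: N=0 E=0 S=0 W=0

N: empty
E: empty
S: empty
W: empty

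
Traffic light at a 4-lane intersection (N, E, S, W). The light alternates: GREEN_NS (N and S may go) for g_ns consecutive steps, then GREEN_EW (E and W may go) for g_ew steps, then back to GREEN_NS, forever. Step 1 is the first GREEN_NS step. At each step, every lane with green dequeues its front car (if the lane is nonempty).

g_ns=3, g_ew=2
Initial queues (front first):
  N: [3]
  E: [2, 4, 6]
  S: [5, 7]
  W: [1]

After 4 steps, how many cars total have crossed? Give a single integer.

Answer: 5

Derivation:
Step 1 [NS]: N:car3-GO,E:wait,S:car5-GO,W:wait | queues: N=0 E=3 S=1 W=1
Step 2 [NS]: N:empty,E:wait,S:car7-GO,W:wait | queues: N=0 E=3 S=0 W=1
Step 3 [NS]: N:empty,E:wait,S:empty,W:wait | queues: N=0 E=3 S=0 W=1
Step 4 [EW]: N:wait,E:car2-GO,S:wait,W:car1-GO | queues: N=0 E=2 S=0 W=0
Cars crossed by step 4: 5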